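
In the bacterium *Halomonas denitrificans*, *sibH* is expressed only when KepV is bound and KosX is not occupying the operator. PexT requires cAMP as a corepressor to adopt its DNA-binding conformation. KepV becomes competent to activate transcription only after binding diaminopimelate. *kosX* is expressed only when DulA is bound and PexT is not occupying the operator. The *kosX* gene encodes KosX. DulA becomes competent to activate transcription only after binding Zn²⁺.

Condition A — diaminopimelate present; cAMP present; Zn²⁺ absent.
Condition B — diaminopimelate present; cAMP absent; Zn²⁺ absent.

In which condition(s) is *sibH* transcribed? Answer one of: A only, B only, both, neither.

Condition A:
Diaminopimelate is present, so KepV is active.
cAMP is present, so PexT is active.
Zn²⁺ is absent, so DulA is inactive.
With repressor PexT bound, *kosX* is not transcribed.
So KosX is not produced.
No repressor is bound and KepV is active, so *sibH* is transcribed.
→ *sibH* is ON in A.
Condition B:
Diaminopimelate is present, so KepV is active.
cAMP is absent, so PexT is inactive.
Zn²⁺ is absent, so DulA is inactive.
Required activator DulA is absent, so *kosX* is not transcribed.
So KosX is not produced.
No repressor is bound and KepV is active, so *sibH* is transcribed.
→ *sibH* is ON in B.

both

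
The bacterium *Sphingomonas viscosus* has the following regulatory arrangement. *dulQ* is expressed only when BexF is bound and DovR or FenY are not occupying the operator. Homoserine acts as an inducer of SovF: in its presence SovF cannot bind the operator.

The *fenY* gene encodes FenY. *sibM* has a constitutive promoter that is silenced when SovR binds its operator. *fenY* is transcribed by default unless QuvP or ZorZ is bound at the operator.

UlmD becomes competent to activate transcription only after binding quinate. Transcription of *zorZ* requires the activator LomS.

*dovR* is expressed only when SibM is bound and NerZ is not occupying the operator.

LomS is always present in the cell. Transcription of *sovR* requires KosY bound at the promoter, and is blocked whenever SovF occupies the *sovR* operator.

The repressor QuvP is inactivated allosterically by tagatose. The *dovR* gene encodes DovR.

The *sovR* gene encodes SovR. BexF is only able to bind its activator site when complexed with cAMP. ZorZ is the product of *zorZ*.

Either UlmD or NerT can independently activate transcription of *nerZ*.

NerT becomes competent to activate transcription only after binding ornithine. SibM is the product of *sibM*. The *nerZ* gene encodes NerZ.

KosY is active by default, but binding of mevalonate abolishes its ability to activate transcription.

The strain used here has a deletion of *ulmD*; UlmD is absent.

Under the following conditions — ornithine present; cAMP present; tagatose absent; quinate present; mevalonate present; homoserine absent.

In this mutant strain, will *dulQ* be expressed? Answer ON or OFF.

cAMP is present, so BexF is active.
Mevalonate is present, so KosY is inactive.
Homoserine is absent, so SovF is active.
With repressor SovF bound, *sovR* is not transcribed.
So SovR is not produced.
With no repressor bound, *sibM* is transcribed.
So SibM is produced and active.
UlmD is non-functional in this strain, so it has no effect.
Ornithine is present, so NerT is active.
Activator NerT is present, so *nerZ* is transcribed.
So NerZ is produced and active.
With repressor NerZ bound, *dovR* is not transcribed.
So DovR is not produced.
Tagatose is absent, so QuvP is active.
LomS is produced constitutively and is active.
No repressor is bound and LomS is active, so *zorZ* is transcribed.
So ZorZ is produced and active.
With repressor QuvP bound, *fenY* is not transcribed.
So FenY is not produced.
No repressor is bound and BexF is active, so *dulQ* is transcribed.

ON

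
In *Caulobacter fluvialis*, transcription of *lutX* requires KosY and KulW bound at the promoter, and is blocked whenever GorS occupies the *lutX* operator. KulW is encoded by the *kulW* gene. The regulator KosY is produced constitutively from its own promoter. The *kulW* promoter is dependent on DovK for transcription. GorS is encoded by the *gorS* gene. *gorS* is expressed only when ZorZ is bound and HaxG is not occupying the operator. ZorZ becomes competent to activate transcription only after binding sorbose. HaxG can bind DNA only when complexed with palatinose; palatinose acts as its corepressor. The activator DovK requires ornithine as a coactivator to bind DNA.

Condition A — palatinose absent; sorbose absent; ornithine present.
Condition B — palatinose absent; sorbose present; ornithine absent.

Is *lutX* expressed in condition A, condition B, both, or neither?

A only

Condition A:
Palatinose is absent, so HaxG is inactive.
Sorbose is absent, so ZorZ is inactive.
Required activator ZorZ is absent, so *gorS* is not transcribed.
So GorS is not produced.
KosY is produced constitutively and is active.
Ornithine is present, so DovK is active.
No repressor is bound and DovK is active, so *kulW* is transcribed.
So KulW is produced and active.
No repressor is bound and KosY and KulW are active, so *lutX* is transcribed.
→ *lutX* is ON in A.
Condition B:
Palatinose is absent, so HaxG is inactive.
Sorbose is present, so ZorZ is active.
No repressor is bound and ZorZ is active, so *gorS* is transcribed.
So GorS is produced and active.
KosY is produced constitutively and is active.
Ornithine is absent, so DovK is inactive.
Required activator DovK is absent, so *kulW* is not transcribed.
So KulW is not produced.
With repressor GorS bound, *lutX* is not transcribed.
→ *lutX* is OFF in B.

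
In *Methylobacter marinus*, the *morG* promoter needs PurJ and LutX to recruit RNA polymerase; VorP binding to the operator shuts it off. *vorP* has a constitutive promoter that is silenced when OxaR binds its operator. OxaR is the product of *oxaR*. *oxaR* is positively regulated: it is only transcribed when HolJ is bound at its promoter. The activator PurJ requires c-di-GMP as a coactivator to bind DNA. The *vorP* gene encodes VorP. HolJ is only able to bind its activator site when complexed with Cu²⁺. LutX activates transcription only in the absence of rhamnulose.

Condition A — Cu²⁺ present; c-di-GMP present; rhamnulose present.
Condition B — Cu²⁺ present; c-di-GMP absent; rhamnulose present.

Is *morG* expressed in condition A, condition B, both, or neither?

Condition A:
Cu²⁺ is present, so HolJ is active.
No repressor is bound and HolJ is active, so *oxaR* is transcribed.
So OxaR is produced and active.
With repressor OxaR bound, *vorP* is not transcribed.
So VorP is not produced.
c-di-GMP is present, so PurJ is active.
Rhamnulose is present, so LutX is inactive.
Required activator LutX is absent, so *morG* is not transcribed.
→ *morG* is OFF in A.
Condition B:
Cu²⁺ is present, so HolJ is active.
No repressor is bound and HolJ is active, so *oxaR* is transcribed.
So OxaR is produced and active.
With repressor OxaR bound, *vorP* is not transcribed.
So VorP is not produced.
c-di-GMP is absent, so PurJ is inactive.
Rhamnulose is present, so LutX is inactive.
Required activator PurJ is absent, so *morG* is not transcribed.
→ *morG* is OFF in B.

neither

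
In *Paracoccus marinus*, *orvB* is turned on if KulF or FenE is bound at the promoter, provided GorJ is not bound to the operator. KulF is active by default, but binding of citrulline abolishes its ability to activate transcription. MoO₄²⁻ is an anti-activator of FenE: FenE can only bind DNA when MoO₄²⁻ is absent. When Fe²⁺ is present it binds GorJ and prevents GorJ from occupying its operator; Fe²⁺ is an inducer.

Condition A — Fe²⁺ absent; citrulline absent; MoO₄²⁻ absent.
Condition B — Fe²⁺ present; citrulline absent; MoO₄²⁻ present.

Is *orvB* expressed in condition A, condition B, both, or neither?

Condition A:
Fe²⁺ is absent, so GorJ is active.
Citrulline is absent, so KulF is active.
MoO₄²⁻ is absent, so FenE is active.
With repressor GorJ bound, *orvB* is not transcribed.
→ *orvB* is OFF in A.
Condition B:
Fe²⁺ is present, so GorJ is inactive.
Citrulline is absent, so KulF is active.
MoO₄²⁻ is present, so FenE is inactive.
Activator KulF is present, so *orvB* is transcribed.
→ *orvB* is ON in B.

B only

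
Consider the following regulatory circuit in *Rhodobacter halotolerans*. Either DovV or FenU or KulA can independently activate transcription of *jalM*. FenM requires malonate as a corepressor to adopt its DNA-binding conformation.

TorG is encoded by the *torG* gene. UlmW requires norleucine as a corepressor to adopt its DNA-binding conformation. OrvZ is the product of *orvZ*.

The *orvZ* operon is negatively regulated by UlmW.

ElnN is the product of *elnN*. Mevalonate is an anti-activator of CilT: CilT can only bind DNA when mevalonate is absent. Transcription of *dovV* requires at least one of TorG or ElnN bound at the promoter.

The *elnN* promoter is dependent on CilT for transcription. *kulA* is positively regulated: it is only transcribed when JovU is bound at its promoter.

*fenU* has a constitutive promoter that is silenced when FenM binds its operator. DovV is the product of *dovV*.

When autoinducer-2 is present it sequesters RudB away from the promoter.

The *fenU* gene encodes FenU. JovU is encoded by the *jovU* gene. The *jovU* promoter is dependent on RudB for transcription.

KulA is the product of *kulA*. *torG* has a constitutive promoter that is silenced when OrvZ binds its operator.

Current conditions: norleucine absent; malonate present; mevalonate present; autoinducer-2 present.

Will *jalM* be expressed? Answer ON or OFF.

Norleucine is absent, so UlmW is inactive.
With no repressor bound, *orvZ* is transcribed.
So OrvZ is produced and active.
With repressor OrvZ bound, *torG* is not transcribed.
So TorG is not produced.
Mevalonate is present, so CilT is inactive.
Required activator CilT is absent, so *elnN* is not transcribed.
So ElnN is not produced.
No activator is available at the *dovV* promoter, so *dovV* is not transcribed.
So DovV is not produced.
Malonate is present, so FenM is active.
With repressor FenM bound, *fenU* is not transcribed.
So FenU is not produced.
Autoinducer-2 is present, so RudB is inactive.
Required activator RudB is absent, so *jovU* is not transcribed.
So JovU is not produced.
Required activator JovU is absent, so *kulA* is not transcribed.
So KulA is not produced.
No activator is available at the *jalM* promoter, so *jalM* is not transcribed.

OFF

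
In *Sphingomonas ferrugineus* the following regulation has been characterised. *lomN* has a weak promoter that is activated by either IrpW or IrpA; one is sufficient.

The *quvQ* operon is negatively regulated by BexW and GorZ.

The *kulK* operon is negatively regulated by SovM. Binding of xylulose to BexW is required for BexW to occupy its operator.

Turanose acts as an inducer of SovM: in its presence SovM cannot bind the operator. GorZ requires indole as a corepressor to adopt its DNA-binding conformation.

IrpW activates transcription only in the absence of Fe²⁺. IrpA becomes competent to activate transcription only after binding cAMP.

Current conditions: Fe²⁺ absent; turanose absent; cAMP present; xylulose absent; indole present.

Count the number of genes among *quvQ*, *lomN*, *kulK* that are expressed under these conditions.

1

Xylulose is absent, so BexW is inactive.
Indole is present, so GorZ is active.
With repressor GorZ bound, *quvQ* is not transcribed.
→ *quvQ* is OFF.
Fe²⁺ is absent, so IrpW is active.
cAMP is present, so IrpA is active.
Activator IrpW is present, so *lomN* is transcribed.
→ *lomN* is ON.
Turanose is absent, so SovM is active.
With repressor SovM bound, *kulK* is not transcribed.
→ *kulK* is OFF.
1 of the 3 genes is transcribed.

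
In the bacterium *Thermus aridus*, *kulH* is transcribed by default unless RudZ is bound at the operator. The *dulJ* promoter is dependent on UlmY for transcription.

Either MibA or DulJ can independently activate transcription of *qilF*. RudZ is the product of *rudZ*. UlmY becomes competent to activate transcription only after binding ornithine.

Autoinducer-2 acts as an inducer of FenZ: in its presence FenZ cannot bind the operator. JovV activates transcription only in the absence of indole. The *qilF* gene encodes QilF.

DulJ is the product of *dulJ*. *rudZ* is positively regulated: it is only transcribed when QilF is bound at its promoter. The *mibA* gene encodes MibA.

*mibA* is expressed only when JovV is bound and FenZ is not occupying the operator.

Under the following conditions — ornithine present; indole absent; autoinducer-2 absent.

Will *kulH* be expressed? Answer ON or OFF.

OFF

Indole is absent, so JovV is active.
Autoinducer-2 is absent, so FenZ is active.
With repressor FenZ bound, *mibA* is not transcribed.
So MibA is not produced.
Ornithine is present, so UlmY is active.
No repressor is bound and UlmY is active, so *dulJ* is transcribed.
So DulJ is produced and active.
Activator DulJ is present, so *qilF* is transcribed.
So QilF is produced and active.
No repressor is bound and QilF is active, so *rudZ* is transcribed.
So RudZ is produced and active.
With repressor RudZ bound, *kulH* is not transcribed.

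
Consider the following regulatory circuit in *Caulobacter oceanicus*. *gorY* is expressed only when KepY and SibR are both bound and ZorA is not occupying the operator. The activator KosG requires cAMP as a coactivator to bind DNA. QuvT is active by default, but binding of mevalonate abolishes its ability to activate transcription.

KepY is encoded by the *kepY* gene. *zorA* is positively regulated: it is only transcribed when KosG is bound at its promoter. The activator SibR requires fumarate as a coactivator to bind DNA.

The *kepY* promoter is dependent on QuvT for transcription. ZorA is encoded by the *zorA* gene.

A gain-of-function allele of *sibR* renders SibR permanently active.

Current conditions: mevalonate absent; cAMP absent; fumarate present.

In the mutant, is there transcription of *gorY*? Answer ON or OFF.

Mevalonate is absent, so QuvT is active.
No repressor is bound and QuvT is active, so *kepY* is transcribed.
So KepY is produced and active.
SibR is constitutively active in this strain.
cAMP is absent, so KosG is inactive.
Required activator KosG is absent, so *zorA* is not transcribed.
So ZorA is not produced.
No repressor is bound and KepY and SibR are active, so *gorY* is transcribed.

ON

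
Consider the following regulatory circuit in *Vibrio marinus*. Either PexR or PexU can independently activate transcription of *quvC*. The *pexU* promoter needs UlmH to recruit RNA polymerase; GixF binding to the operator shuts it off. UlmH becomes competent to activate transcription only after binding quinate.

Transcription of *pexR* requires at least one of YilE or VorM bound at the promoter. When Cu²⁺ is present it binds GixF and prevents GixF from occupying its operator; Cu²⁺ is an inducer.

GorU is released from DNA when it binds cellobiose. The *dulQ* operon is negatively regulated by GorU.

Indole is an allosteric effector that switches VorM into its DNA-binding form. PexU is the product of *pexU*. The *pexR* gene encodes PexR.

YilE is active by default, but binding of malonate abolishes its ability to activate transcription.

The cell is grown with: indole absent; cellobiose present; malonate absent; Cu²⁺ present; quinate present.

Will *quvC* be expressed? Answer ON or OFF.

Malonate is absent, so YilE is active.
Indole is absent, so VorM is inactive.
Activator YilE is present, so *pexR* is transcribed.
So PexR is produced and active.
Cu²⁺ is present, so GixF is inactive.
Quinate is present, so UlmH is active.
No repressor is bound and UlmH is active, so *pexU* is transcribed.
So PexU is produced and active.
Activator PexR is present, so *quvC* is transcribed.

ON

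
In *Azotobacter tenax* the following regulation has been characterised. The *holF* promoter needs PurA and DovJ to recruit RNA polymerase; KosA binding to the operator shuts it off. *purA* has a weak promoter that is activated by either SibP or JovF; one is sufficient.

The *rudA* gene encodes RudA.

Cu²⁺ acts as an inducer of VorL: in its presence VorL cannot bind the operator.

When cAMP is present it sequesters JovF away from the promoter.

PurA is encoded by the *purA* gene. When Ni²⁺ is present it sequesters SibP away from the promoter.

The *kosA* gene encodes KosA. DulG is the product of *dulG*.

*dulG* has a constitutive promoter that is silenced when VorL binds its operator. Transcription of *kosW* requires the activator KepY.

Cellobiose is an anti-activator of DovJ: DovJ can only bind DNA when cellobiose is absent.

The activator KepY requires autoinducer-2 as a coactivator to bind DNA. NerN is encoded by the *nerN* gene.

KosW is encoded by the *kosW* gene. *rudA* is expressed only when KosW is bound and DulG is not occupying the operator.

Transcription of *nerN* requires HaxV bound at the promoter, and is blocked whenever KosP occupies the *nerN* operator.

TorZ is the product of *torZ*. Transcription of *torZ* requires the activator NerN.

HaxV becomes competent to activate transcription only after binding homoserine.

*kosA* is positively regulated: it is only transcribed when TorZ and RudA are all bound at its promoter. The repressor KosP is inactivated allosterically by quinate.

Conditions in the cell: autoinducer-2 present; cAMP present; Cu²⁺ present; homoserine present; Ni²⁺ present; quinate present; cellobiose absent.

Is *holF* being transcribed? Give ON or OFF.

OFF

Ni²⁺ is present, so SibP is inactive.
cAMP is present, so JovF is inactive.
No activator is available at the *purA* promoter, so *purA* is not transcribed.
So PurA is not produced.
Homoserine is present, so HaxV is active.
Quinate is present, so KosP is inactive.
No repressor is bound and HaxV is active, so *nerN* is transcribed.
So NerN is produced and active.
No repressor is bound and NerN is active, so *torZ* is transcribed.
So TorZ is produced and active.
Cu²⁺ is present, so VorL is inactive.
With no repressor bound, *dulG* is transcribed.
So DulG is produced and active.
Autoinducer-2 is present, so KepY is active.
No repressor is bound and KepY is active, so *kosW* is transcribed.
So KosW is produced and active.
With repressor DulG bound, *rudA* is not transcribed.
So RudA is not produced.
Required activator RudA is absent, so *kosA* is not transcribed.
So KosA is not produced.
Cellobiose is absent, so DovJ is active.
Required activator PurA is absent, so *holF* is not transcribed.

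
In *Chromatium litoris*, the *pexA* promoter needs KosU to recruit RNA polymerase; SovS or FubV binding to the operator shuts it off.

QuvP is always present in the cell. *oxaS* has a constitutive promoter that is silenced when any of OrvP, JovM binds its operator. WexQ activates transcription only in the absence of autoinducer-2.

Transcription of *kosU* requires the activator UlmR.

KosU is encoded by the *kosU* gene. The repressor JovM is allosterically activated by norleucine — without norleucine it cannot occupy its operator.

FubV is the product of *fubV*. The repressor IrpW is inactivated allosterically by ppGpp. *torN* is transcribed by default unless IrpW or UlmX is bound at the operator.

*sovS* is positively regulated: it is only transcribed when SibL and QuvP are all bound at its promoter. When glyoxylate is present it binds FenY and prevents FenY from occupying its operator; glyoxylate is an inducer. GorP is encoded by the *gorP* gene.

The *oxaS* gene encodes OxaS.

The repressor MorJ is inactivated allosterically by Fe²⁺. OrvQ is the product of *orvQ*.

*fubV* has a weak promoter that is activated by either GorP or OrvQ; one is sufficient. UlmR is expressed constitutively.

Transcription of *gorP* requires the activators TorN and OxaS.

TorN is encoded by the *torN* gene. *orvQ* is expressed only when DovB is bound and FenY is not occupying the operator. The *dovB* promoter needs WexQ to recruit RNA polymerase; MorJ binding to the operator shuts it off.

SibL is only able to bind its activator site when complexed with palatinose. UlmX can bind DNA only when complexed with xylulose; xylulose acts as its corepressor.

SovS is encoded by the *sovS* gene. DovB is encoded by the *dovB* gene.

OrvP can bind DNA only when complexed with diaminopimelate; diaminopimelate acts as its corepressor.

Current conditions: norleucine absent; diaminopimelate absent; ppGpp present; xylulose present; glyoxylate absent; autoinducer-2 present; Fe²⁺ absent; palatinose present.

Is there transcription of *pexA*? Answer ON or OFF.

OFF

Palatinose is present, so SibL is active.
QuvP is produced constitutively and is active.
No repressor is bound and SibL and QuvP are active, so *sovS* is transcribed.
So SovS is produced and active.
ppGpp is present, so IrpW is inactive.
Xylulose is present, so UlmX is active.
With repressor UlmX bound, *torN* is not transcribed.
So TorN is not produced.
Diaminopimelate is absent, so OrvP is inactive.
Norleucine is absent, so JovM is inactive.
With no repressor bound, *oxaS* is transcribed.
So OxaS is produced and active.
Required activator TorN is absent, so *gorP* is not transcribed.
So GorP is not produced.
Glyoxylate is absent, so FenY is active.
Fe²⁺ is absent, so MorJ is active.
Autoinducer-2 is present, so WexQ is inactive.
With repressor MorJ bound, *dovB* is not transcribed.
So DovB is not produced.
With repressor FenY bound, *orvQ* is not transcribed.
So OrvQ is not produced.
No activator is available at the *fubV* promoter, so *fubV* is not transcribed.
So FubV is not produced.
UlmR is produced constitutively and is active.
No repressor is bound and UlmR is active, so *kosU* is transcribed.
So KosU is produced and active.
With repressor SovS bound, *pexA* is not transcribed.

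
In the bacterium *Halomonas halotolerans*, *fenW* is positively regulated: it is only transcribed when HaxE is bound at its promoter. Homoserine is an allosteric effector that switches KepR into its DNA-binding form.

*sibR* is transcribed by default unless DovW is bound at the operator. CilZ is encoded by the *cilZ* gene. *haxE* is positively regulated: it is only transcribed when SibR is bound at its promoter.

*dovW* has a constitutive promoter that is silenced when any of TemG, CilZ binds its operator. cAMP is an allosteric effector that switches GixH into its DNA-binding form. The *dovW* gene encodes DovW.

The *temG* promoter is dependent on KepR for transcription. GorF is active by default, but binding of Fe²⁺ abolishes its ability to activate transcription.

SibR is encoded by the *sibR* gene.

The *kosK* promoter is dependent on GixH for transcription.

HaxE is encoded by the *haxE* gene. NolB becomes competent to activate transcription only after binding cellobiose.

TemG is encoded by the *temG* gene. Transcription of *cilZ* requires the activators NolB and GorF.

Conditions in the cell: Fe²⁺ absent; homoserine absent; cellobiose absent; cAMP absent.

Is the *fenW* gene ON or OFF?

OFF

Homoserine is absent, so KepR is inactive.
Required activator KepR is absent, so *temG* is not transcribed.
So TemG is not produced.
Cellobiose is absent, so NolB is inactive.
Fe²⁺ is absent, so GorF is active.
Required activator NolB is absent, so *cilZ* is not transcribed.
So CilZ is not produced.
With no repressor bound, *dovW* is transcribed.
So DovW is produced and active.
With repressor DovW bound, *sibR* is not transcribed.
So SibR is not produced.
Required activator SibR is absent, so *haxE* is not transcribed.
So HaxE is not produced.
Required activator HaxE is absent, so *fenW* is not transcribed.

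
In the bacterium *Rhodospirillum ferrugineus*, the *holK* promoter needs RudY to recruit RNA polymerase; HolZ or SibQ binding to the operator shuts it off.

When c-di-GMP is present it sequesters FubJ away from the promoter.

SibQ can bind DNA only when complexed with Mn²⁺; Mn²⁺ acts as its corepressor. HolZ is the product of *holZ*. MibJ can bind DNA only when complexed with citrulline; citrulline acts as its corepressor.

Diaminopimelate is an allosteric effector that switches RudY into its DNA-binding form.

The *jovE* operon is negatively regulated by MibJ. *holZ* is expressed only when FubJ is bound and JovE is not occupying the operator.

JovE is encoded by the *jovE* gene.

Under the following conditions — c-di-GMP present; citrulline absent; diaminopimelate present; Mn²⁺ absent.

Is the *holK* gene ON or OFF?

Citrulline is absent, so MibJ is inactive.
With no repressor bound, *jovE* is transcribed.
So JovE is produced and active.
c-di-GMP is present, so FubJ is inactive.
With repressor JovE bound, *holZ* is not transcribed.
So HolZ is not produced.
Diaminopimelate is present, so RudY is active.
Mn²⁺ is absent, so SibQ is inactive.
No repressor is bound and RudY is active, so *holK* is transcribed.

ON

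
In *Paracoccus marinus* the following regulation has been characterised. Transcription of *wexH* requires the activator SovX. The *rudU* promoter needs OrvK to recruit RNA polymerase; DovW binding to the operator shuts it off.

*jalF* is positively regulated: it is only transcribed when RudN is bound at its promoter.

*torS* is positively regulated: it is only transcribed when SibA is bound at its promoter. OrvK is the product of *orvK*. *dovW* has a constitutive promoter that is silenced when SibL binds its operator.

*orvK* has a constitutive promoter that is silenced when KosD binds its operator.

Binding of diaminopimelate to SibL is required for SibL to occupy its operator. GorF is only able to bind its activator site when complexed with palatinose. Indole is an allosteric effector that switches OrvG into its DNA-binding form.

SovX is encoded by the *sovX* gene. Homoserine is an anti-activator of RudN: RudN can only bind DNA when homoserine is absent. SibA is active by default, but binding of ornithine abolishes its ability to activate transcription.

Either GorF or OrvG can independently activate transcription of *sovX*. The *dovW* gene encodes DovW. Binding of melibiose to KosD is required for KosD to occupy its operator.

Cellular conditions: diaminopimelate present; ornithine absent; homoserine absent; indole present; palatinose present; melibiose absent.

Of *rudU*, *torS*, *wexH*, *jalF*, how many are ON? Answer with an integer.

4

Diaminopimelate is present, so SibL is active.
With repressor SibL bound, *dovW* is not transcribed.
So DovW is not produced.
Melibiose is absent, so KosD is inactive.
With no repressor bound, *orvK* is transcribed.
So OrvK is produced and active.
No repressor is bound and OrvK is active, so *rudU* is transcribed.
→ *rudU* is ON.
Ornithine is absent, so SibA is active.
No repressor is bound and SibA is active, so *torS* is transcribed.
→ *torS* is ON.
Palatinose is present, so GorF is active.
Indole is present, so OrvG is active.
Activator GorF is present, so *sovX* is transcribed.
So SovX is produced and active.
No repressor is bound and SovX is active, so *wexH* is transcribed.
→ *wexH* is ON.
Homoserine is absent, so RudN is active.
No repressor is bound and RudN is active, so *jalF* is transcribed.
→ *jalF* is ON.
4 of the 4 genes are transcribed.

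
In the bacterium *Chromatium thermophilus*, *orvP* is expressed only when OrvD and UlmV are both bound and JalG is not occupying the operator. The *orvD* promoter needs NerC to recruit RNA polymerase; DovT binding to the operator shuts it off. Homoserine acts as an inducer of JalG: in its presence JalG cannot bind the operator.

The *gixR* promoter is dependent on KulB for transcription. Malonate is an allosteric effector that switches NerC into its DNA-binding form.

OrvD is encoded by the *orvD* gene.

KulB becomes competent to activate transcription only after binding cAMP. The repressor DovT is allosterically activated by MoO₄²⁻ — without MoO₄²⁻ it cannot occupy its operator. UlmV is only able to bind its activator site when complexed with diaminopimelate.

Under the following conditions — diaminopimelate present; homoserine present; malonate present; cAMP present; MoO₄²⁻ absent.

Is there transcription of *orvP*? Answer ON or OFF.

ON

Malonate is present, so NerC is active.
MoO₄²⁻ is absent, so DovT is inactive.
No repressor is bound and NerC is active, so *orvD* is transcribed.
So OrvD is produced and active.
Homoserine is present, so JalG is inactive.
Diaminopimelate is present, so UlmV is active.
No repressor is bound and OrvD and UlmV are active, so *orvP* is transcribed.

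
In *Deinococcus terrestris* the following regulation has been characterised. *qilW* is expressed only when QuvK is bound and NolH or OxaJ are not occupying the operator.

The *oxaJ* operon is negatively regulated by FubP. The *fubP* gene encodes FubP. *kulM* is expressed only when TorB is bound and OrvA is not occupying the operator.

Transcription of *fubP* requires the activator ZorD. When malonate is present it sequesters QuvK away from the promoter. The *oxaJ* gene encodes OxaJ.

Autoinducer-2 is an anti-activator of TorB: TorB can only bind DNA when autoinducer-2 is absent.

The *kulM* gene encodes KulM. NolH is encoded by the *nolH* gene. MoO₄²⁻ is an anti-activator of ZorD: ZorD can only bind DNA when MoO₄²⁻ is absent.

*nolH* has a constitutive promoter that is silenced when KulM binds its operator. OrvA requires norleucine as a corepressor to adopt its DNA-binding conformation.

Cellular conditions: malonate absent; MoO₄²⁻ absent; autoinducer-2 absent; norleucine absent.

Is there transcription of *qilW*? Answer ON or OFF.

ON

Autoinducer-2 is absent, so TorB is active.
Norleucine is absent, so OrvA is inactive.
No repressor is bound and TorB is active, so *kulM* is transcribed.
So KulM is produced and active.
With repressor KulM bound, *nolH* is not transcribed.
So NolH is not produced.
Malonate is absent, so QuvK is active.
MoO₄²⁻ is absent, so ZorD is active.
No repressor is bound and ZorD is active, so *fubP* is transcribed.
So FubP is produced and active.
With repressor FubP bound, *oxaJ* is not transcribed.
So OxaJ is not produced.
No repressor is bound and QuvK is active, so *qilW* is transcribed.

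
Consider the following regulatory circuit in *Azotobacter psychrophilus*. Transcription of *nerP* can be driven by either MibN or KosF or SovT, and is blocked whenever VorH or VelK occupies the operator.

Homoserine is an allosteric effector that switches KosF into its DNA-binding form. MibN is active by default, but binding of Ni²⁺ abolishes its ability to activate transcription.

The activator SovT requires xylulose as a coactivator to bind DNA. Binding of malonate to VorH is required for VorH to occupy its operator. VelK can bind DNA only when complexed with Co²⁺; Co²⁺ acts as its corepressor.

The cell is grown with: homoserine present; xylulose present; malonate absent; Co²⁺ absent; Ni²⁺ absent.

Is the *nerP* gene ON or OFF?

ON

Malonate is absent, so VorH is inactive.
Ni²⁺ is absent, so MibN is active.
Homoserine is present, so KosF is active.
Xylulose is present, so SovT is active.
Co²⁺ is absent, so VelK is inactive.
Activator MibN is present, so *nerP* is transcribed.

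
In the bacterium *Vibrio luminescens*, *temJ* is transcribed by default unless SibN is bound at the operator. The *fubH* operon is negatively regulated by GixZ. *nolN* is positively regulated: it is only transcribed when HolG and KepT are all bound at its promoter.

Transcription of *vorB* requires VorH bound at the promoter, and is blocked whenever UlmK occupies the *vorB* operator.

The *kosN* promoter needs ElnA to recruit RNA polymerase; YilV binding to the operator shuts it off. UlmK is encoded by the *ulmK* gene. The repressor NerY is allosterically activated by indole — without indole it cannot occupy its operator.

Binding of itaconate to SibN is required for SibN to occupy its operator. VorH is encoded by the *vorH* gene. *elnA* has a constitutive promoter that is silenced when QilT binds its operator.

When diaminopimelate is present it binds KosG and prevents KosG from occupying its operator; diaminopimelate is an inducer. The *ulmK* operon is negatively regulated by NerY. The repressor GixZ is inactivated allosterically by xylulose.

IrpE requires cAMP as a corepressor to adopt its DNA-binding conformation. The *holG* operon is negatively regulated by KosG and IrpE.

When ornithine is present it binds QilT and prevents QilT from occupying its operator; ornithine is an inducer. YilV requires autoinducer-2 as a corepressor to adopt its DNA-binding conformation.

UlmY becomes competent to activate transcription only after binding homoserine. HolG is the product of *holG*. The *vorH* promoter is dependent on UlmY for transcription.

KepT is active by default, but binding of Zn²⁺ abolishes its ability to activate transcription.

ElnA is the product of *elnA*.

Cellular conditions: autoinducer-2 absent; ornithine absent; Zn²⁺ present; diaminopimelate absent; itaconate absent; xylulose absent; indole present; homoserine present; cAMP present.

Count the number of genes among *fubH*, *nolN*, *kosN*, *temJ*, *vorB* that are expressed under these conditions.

2

Xylulose is absent, so GixZ is active.
With repressor GixZ bound, *fubH* is not transcribed.
→ *fubH* is OFF.
Diaminopimelate is absent, so KosG is active.
cAMP is present, so IrpE is active.
With repressor KosG bound, *holG* is not transcribed.
So HolG is not produced.
Zn²⁺ is present, so KepT is inactive.
Required activator HolG is absent, so *nolN* is not transcribed.
→ *nolN* is OFF.
Autoinducer-2 is absent, so YilV is inactive.
Ornithine is absent, so QilT is active.
With repressor QilT bound, *elnA* is not transcribed.
So ElnA is not produced.
Required activator ElnA is absent, so *kosN* is not transcribed.
→ *kosN* is OFF.
Itaconate is absent, so SibN is inactive.
With no repressor bound, *temJ* is transcribed.
→ *temJ* is ON.
Homoserine is present, so UlmY is active.
No repressor is bound and UlmY is active, so *vorH* is transcribed.
So VorH is produced and active.
Indole is present, so NerY is active.
With repressor NerY bound, *ulmK* is not transcribed.
So UlmK is not produced.
No repressor is bound and VorH is active, so *vorB* is transcribed.
→ *vorB* is ON.
2 of the 5 genes are transcribed.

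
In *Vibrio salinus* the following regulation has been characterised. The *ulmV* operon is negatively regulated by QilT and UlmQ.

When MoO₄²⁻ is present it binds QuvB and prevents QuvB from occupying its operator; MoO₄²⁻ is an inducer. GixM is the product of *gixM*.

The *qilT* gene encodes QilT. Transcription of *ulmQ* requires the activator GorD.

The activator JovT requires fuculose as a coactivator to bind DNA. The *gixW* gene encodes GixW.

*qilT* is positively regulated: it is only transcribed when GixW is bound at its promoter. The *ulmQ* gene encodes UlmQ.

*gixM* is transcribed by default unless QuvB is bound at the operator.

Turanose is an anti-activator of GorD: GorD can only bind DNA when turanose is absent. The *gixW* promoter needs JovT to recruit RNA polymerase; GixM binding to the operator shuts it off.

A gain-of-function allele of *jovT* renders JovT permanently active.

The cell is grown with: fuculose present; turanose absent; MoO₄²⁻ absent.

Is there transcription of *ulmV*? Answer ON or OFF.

OFF

JovT is constitutively active in this strain.
MoO₄²⁻ is absent, so QuvB is active.
With repressor QuvB bound, *gixM* is not transcribed.
So GixM is not produced.
No repressor is bound and JovT is active, so *gixW* is transcribed.
So GixW is produced and active.
No repressor is bound and GixW is active, so *qilT* is transcribed.
So QilT is produced and active.
Turanose is absent, so GorD is active.
No repressor is bound and GorD is active, so *ulmQ* is transcribed.
So UlmQ is produced and active.
With repressor QilT bound, *ulmV* is not transcribed.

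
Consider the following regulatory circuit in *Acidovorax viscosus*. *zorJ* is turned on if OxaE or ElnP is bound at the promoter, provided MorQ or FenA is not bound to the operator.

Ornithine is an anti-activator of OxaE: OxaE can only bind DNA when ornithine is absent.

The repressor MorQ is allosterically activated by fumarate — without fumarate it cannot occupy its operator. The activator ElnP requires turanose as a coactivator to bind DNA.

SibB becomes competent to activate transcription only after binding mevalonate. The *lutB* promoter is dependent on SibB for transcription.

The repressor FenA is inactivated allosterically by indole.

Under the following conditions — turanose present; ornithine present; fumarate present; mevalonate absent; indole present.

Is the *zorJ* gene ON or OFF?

Fumarate is present, so MorQ is active.
Ornithine is present, so OxaE is inactive.
Turanose is present, so ElnP is active.
Indole is present, so FenA is inactive.
With repressor MorQ bound, *zorJ* is not transcribed.

OFF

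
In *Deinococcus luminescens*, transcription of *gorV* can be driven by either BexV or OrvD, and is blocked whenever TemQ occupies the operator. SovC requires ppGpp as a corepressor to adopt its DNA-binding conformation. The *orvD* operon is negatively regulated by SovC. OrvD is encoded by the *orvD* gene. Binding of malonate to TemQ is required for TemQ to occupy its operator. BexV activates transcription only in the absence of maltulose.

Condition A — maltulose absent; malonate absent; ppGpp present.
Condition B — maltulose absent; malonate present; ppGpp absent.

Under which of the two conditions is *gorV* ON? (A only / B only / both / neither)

Condition A:
Maltulose is absent, so BexV is active.
Malonate is absent, so TemQ is inactive.
ppGpp is present, so SovC is active.
With repressor SovC bound, *orvD* is not transcribed.
So OrvD is not produced.
Activator BexV is present, so *gorV* is transcribed.
→ *gorV* is ON in A.
Condition B:
Maltulose is absent, so BexV is active.
Malonate is present, so TemQ is active.
ppGpp is absent, so SovC is inactive.
With no repressor bound, *orvD* is transcribed.
So OrvD is produced and active.
With repressor TemQ bound, *gorV* is not transcribed.
→ *gorV* is OFF in B.

A only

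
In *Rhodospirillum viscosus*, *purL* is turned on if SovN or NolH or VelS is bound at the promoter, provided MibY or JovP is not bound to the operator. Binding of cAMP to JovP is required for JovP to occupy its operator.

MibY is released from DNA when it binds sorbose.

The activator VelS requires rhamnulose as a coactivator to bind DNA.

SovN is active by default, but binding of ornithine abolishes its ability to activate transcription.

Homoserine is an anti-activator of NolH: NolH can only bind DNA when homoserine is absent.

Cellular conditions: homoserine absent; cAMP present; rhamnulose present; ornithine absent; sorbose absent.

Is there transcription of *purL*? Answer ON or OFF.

OFF

Sorbose is absent, so MibY is active.
cAMP is present, so JovP is active.
Ornithine is absent, so SovN is active.
Homoserine is absent, so NolH is active.
Rhamnulose is present, so VelS is active.
With repressor MibY bound, *purL* is not transcribed.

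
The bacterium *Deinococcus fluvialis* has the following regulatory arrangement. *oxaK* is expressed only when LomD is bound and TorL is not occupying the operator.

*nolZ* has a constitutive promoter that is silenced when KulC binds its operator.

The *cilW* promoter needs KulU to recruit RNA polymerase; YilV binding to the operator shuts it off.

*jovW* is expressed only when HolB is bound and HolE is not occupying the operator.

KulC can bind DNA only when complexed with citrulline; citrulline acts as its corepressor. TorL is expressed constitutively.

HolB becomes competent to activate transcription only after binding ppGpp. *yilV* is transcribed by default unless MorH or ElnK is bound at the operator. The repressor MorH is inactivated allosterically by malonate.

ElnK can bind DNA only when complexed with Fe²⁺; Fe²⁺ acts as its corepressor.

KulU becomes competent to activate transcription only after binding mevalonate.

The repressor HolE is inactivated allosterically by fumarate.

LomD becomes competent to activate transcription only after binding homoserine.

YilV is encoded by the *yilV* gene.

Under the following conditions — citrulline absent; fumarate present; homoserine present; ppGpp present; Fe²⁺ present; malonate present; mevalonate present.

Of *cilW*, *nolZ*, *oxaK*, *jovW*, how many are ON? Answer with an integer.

Mevalonate is present, so KulU is active.
Malonate is present, so MorH is inactive.
Fe²⁺ is present, so ElnK is active.
With repressor ElnK bound, *yilV* is not transcribed.
So YilV is not produced.
No repressor is bound and KulU is active, so *cilW* is transcribed.
→ *cilW* is ON.
Citrulline is absent, so KulC is inactive.
With no repressor bound, *nolZ* is transcribed.
→ *nolZ* is ON.
TorL is produced constitutively and is active.
Homoserine is present, so LomD is active.
With repressor TorL bound, *oxaK* is not transcribed.
→ *oxaK* is OFF.
Fumarate is present, so HolE is inactive.
ppGpp is present, so HolB is active.
No repressor is bound and HolB is active, so *jovW* is transcribed.
→ *jovW* is ON.
3 of the 4 genes are transcribed.

3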